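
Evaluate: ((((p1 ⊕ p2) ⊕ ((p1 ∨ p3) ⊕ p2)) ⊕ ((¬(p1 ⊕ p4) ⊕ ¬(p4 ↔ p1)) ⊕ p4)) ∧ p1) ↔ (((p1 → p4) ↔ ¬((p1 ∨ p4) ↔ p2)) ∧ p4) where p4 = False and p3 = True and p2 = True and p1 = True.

False

p1 ⊕ p2 = True ⊕ True = False
p1 ∨ p3 = True ∨ True = True
(p1 ∨ p3) ⊕ p2 = True ⊕ True = False
(p1 ⊕ p2) ⊕ ((p1 ∨ p3) ⊕ p2) = False ⊕ False = False
p1 ⊕ p4 = True ⊕ False = True
¬(p1 ⊕ p4) = ¬True = False
p4 ↔ p1 = False ↔ True = False
¬(p4 ↔ p1) = ¬False = True
¬(p1 ⊕ p4) ⊕ ¬(p4 ↔ p1) = False ⊕ True = True
(¬(p1 ⊕ p4) ⊕ ¬(p4 ↔ p1)) ⊕ p4 = True ⊕ False = True
((p1 ⊕ p2) ⊕ ((p1 ∨ p3) ⊕ p2)) ⊕ ((¬(p1 ⊕ p4) ⊕ ¬(p4 ↔ p1)) ⊕ p4) = False ⊕ True = True
(((p1 ⊕ p2) ⊕ ((p1 ∨ p3) ⊕ p2)) ⊕ ((¬(p1 ⊕ p4) ⊕ ¬(p4 ↔ p1)) ⊕ p4)) ∧ p1 = True ∧ True = True
p1 → p4 = True → False = False
p1 ∨ p4 = True ∨ False = True
(p1 ∨ p4) ↔ p2 = True ↔ True = True
¬((p1 ∨ p4) ↔ p2) = ¬True = False
(p1 → p4) ↔ ¬((p1 ∨ p4) ↔ p2) = False ↔ False = True
((p1 → p4) ↔ ¬((p1 ∨ p4) ↔ p2)) ∧ p4 = True ∧ False = False
((((p1 ⊕ p2) ⊕ ((p1 ∨ p3) ⊕ p2)) ⊕ ((¬(p1 ⊕ p4) ⊕ ¬(p4 ↔ p1)) ⊕ p4)) ∧ p1) ↔ (((p1 → p4) ↔ ¬((p1 ∨ p4) ↔ p2)) ∧ p4) = True ↔ False = False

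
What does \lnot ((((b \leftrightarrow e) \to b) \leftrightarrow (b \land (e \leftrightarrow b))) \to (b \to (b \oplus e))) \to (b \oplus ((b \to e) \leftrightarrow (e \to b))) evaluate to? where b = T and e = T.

F

b \leftrightarrow e = T \leftrightarrow T = T
(b \leftrightarrow e) \to b = T \to T = T
e \leftrightarrow b = T \leftrightarrow T = T
b \land (e \leftrightarrow b) = T \land T = T
((b \leftrightarrow e) \to b) \leftrightarrow (b \land (e \leftrightarrow b)) = T \leftrightarrow T = T
b \oplus e = T \oplus T = F
b \to (b \oplus e) = T \to F = F
(((b \leftrightarrow e) \to b) \leftrightarrow (b \land (e \leftrightarrow b))) \to (b \to (b \oplus e)) = T \to F = F
\lnot ((((b \leftrightarrow e) \to b) \leftrightarrow (b \land (e \leftrightarrow b))) \to (b \to (b \oplus e))) = \lnot F = T
b \to e = T \to T = T
e \to b = T \to T = T
(b \to e) \leftrightarrow (e \to b) = T \leftrightarrow T = T
b \oplus ((b \to e) \leftrightarrow (e \to b)) = T \oplus T = F
\lnot ((((b \leftrightarrow e) \to b) \leftrightarrow (b \land (e \leftrightarrow b))) \to (b \to (b \oplus e))) \to (b \oplus ((b \to e) \leftrightarrow (e \to b))) = T \to F = F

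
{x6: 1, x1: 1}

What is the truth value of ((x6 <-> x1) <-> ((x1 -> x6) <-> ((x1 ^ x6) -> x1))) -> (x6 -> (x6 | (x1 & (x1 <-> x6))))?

x6 <-> x1 = 1 <-> 1 = 1
x1 -> x6 = 1 -> 1 = 1
x1 ^ x6 = 1 ^ 1 = 0
(x1 ^ x6) -> x1 = 0 -> 1 = 1
(x1 -> x6) <-> ((x1 ^ x6) -> x1) = 1 <-> 1 = 1
(x6 <-> x1) <-> ((x1 -> x6) <-> ((x1 ^ x6) -> x1)) = 1 <-> 1 = 1
x1 <-> x6 = 1 <-> 1 = 1
x1 & (x1 <-> x6) = 1 & 1 = 1
x6 | (x1 & (x1 <-> x6)) = 1 | 1 = 1
x6 -> (x6 | (x1 & (x1 <-> x6))) = 1 -> 1 = 1
((x6 <-> x1) <-> ((x1 -> x6) <-> ((x1 ^ x6) -> x1))) -> (x6 -> (x6 | (x1 & (x1 <-> x6)))) = 1 -> 1 = 1

1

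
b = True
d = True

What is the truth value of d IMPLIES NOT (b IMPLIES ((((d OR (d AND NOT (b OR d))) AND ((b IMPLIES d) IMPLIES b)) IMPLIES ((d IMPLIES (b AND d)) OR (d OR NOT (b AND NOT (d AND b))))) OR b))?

False

b OR d = True OR True = True
NOT (b OR d) = NOT True = False
d AND NOT (b OR d) = True AND False = False
d OR (d AND NOT (b OR d)) = True OR False = True
b IMPLIES d = True IMPLIES True = True
(b IMPLIES d) IMPLIES b = True IMPLIES True = True
(d OR (d AND NOT (b OR d))) AND ((b IMPLIES d) IMPLIES b) = True AND True = True
b AND d = True AND True = True
d IMPLIES (b AND d) = True IMPLIES True = True
d AND b = True AND True = True
NOT (d AND b) = NOT True = False
b AND NOT (d AND b) = True AND False = False
NOT (b AND NOT (d AND b)) = NOT False = True
d OR NOT (b AND NOT (d AND b)) = True OR True = True
(d IMPLIES (b AND d)) OR (d OR NOT (b AND NOT (d AND b))) = True OR True = True
((d OR (d AND NOT (b OR d))) AND ((b IMPLIES d) IMPLIES b)) IMPLIES ((d IMPLIES (b AND d)) OR (d OR NOT (b AND NOT (d AND b)))) = True IMPLIES True = True
(((d OR (d AND NOT (b OR d))) AND ((b IMPLIES d) IMPLIES b)) IMPLIES ((d IMPLIES (b AND d)) OR (d OR NOT (b AND NOT (d AND b))))) OR b = True OR True = True
b IMPLIES ((((d OR (d AND NOT (b OR d))) AND ((b IMPLIES d) IMPLIES b)) IMPLIES ((d IMPLIES (b AND d)) OR (d OR NOT (b AND NOT (d AND b))))) OR b) = True IMPLIES True = True
NOT (b IMPLIES ((((d OR (d AND NOT (b OR d))) AND ((b IMPLIES d) IMPLIES b)) IMPLIES ((d IMPLIES (b AND d)) OR (d OR NOT (b AND NOT (d AND b))))) OR b)) = NOT True = False
d IMPLIES NOT (b IMPLIES ((((d OR (d AND NOT (b OR d))) AND ((b IMPLIES d) IMPLIES b)) IMPLIES ((d IMPLIES (b AND d)) OR (d OR NOT (b AND NOT (d AND b))))) OR b)) = True IMPLIES False = False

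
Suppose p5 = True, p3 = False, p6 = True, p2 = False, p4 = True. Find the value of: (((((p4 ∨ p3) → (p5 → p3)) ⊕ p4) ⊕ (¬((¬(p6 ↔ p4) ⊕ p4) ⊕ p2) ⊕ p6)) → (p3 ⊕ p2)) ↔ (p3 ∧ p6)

False

Substituting p5=True, p3=False, p6=True, p2=False, p4=True:
p4 ∨ p3 = True ∨ False = True
p5 → p3 = True → False = False
(p4 ∨ p3) → (p5 → p3) = True → False = False
((p4 ∨ p3) → (p5 → p3)) ⊕ p4 = False ⊕ True = True
p6 ↔ p4 = True ↔ True = True
¬(p6 ↔ p4) = ¬True = False
¬(p6 ↔ p4) ⊕ p4 = False ⊕ True = True
(¬(p6 ↔ p4) ⊕ p4) ⊕ p2 = True ⊕ False = True
¬((¬(p6 ↔ p4) ⊕ p4) ⊕ p2) = ¬True = False
¬((¬(p6 ↔ p4) ⊕ p4) ⊕ p2) ⊕ p6 = False ⊕ True = True
(((p4 ∨ p3) → (p5 → p3)) ⊕ p4) ⊕ (¬((¬(p6 ↔ p4) ⊕ p4) ⊕ p2) ⊕ p6) = True ⊕ True = False
p3 ⊕ p2 = False ⊕ False = False
((((p4 ∨ p3) → (p5 → p3)) ⊕ p4) ⊕ (¬((¬(p6 ↔ p4) ⊕ p4) ⊕ p2) ⊕ p6)) → (p3 ⊕ p2) = False → False = True
p3 ∧ p6 = False ∧ True = False
(((((p4 ∨ p3) → (p5 → p3)) ⊕ p4) ⊕ (¬((¬(p6 ↔ p4) ⊕ p4) ⊕ p2) ⊕ p6)) → (p3 ⊕ p2)) ↔ (p3 ∧ p6) = True ↔ False = False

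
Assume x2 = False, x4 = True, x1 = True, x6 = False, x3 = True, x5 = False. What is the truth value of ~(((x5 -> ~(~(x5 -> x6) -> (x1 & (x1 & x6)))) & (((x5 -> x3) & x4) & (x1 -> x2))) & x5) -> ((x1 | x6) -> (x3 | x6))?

x5 -> x6 = False -> False = True
~(x5 -> x6) = ~True = False
x1 & x6 = True & False = False
x1 & (x1 & x6) = True & False = False
~(x5 -> x6) -> (x1 & (x1 & x6)) = False -> False = True
~(~(x5 -> x6) -> (x1 & (x1 & x6))) = ~True = False
x5 -> ~(~(x5 -> x6) -> (x1 & (x1 & x6))) = False -> False = True
x5 -> x3 = False -> True = True
(x5 -> x3) & x4 = True & True = True
x1 -> x2 = True -> False = False
((x5 -> x3) & x4) & (x1 -> x2) = True & False = False
(x5 -> ~(~(x5 -> x6) -> (x1 & (x1 & x6)))) & (((x5 -> x3) & x4) & (x1 -> x2)) = True & False = False
((x5 -> ~(~(x5 -> x6) -> (x1 & (x1 & x6)))) & (((x5 -> x3) & x4) & (x1 -> x2))) & x5 = False & False = False
~(((x5 -> ~(~(x5 -> x6) -> (x1 & (x1 & x6)))) & (((x5 -> x3) & x4) & (x1 -> x2))) & x5) = ~False = True
x1 | x6 = True | False = True
x3 | x6 = True | False = True
(x1 | x6) -> (x3 | x6) = True -> True = True
~(((x5 -> ~(~(x5 -> x6) -> (x1 & (x1 & x6)))) & (((x5 -> x3) & x4) & (x1 -> x2))) & x5) -> ((x1 | x6) -> (x3 | x6)) = True -> True = True

True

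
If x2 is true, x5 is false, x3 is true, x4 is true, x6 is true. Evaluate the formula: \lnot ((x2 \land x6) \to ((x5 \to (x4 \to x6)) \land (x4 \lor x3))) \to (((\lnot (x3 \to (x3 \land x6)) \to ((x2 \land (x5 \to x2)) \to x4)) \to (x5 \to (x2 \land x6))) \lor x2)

x2 \land x6 = \text{True} \land \text{True} = \text{True}
x4 \to x6 = \text{True} \to \text{True} = \text{True}
x5 \to (x4 \to x6) = \text{False} \to \text{True} = \text{True}
x4 \lor x3 = \text{True} \lor \text{True} = \text{True}
(x5 \to (x4 \to x6)) \land (x4 \lor x3) = \text{True} \land \text{True} = \text{True}
(x2 \land x6) \to ((x5 \to (x4 \to x6)) \land (x4 \lor x3)) = \text{True} \to \text{True} = \text{True}
\lnot ((x2 \land x6) \to ((x5 \to (x4 \to x6)) \land (x4 \lor x3))) = \lnot \text{True} = \text{False}
x3 \land x6 = \text{True} \land \text{True} = \text{True}
x3 \to (x3 \land x6) = \text{True} \to \text{True} = \text{True}
\lnot (x3 \to (x3 \land x6)) = \lnot \text{True} = \text{False}
x5 \to x2 = \text{False} \to \text{True} = \text{True}
x2 \land (x5 \to x2) = \text{True} \land \text{True} = \text{True}
(x2 \land (x5 \to x2)) \to x4 = \text{True} \to \text{True} = \text{True}
\lnot (x3 \to (x3 \land x6)) \to ((x2 \land (x5 \to x2)) \to x4) = \text{False} \to \text{True} = \text{True}
x2 \land x6 = \text{True} \land \text{True} = \text{True}
x5 \to (x2 \land x6) = \text{False} \to \text{True} = \text{True}
(\lnot (x3 \to (x3 \land x6)) \to ((x2 \land (x5 \to x2)) \to x4)) \to (x5 \to (x2 \land x6)) = \text{True} \to \text{True} = \text{True}
((\lnot (x3 \to (x3 \land x6)) \to ((x2 \land (x5 \to x2)) \to x4)) \to (x5 \to (x2 \land x6))) \lor x2 = \text{True} \lor \text{True} = \text{True}
\lnot ((x2 \land x6) \to ((x5 \to (x4 \to x6)) \land (x4 \lor x3))) \to (((\lnot (x3 \to (x3 \land x6)) \to ((x2 \land (x5 \to x2)) \to x4)) \to (x5 \to (x2 \land x6))) \lor x2) = \text{False} \to \text{True} = \text{True}

\text{True}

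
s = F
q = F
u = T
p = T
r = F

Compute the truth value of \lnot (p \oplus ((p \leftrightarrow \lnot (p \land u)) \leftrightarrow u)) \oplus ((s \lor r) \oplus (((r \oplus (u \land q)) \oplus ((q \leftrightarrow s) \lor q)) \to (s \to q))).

T

p \land u = T \land T = T
\lnot (p \land u) = \lnot T = F
p \leftrightarrow \lnot (p \land u) = T \leftrightarrow F = F
(p \leftrightarrow \lnot (p \land u)) \leftrightarrow u = F \leftrightarrow T = F
p \oplus ((p \leftrightarrow \lnot (p \land u)) \leftrightarrow u) = T \oplus F = T
\lnot (p \oplus ((p \leftrightarrow \lnot (p \land u)) \leftrightarrow u)) = \lnot T = F
s \lor r = F \lor F = F
u \land q = T \land F = F
r \oplus (u \land q) = F \oplus F = F
q \leftrightarrow s = F \leftrightarrow F = T
(q \leftrightarrow s) \lor q = T \lor F = T
(r \oplus (u \land q)) \oplus ((q \leftrightarrow s) \lor q) = F \oplus T = T
s \to q = F \to F = T
((r \oplus (u \land q)) \oplus ((q \leftrightarrow s) \lor q)) \to (s \to q) = T \to T = T
(s \lor r) \oplus (((r \oplus (u \land q)) \oplus ((q \leftrightarrow s) \lor q)) \to (s \to q)) = F \oplus T = T
\lnot (p \oplus ((p \leftrightarrow \lnot (p \land u)) \leftrightarrow u)) \oplus ((s \lor r) \oplus (((r \oplus (u \land q)) \oplus ((q \leftrightarrow s) \lor q)) \to (s \to q))) = F \oplus T = T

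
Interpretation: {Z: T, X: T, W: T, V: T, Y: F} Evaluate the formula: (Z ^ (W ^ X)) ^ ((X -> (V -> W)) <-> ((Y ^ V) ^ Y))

W ^ X = T ^ T = F
Z ^ (W ^ X) = T ^ F = T
V -> W = T -> T = T
X -> (V -> W) = T -> T = T
Y ^ V = F ^ T = T
(Y ^ V) ^ Y = T ^ F = T
(X -> (V -> W)) <-> ((Y ^ V) ^ Y) = T <-> T = T
(Z ^ (W ^ X)) ^ ((X -> (V -> W)) <-> ((Y ^ V) ^ Y)) = T ^ T = F

F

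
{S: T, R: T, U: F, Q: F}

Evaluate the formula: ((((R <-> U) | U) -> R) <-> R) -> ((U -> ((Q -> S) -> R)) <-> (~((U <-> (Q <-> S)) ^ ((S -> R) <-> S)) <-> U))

R <-> U = T <-> F = F
(R <-> U) | U = F | F = F
((R <-> U) | U) -> R = F -> T = T
(((R <-> U) | U) -> R) <-> R = T <-> T = T
Q -> S = F -> T = T
(Q -> S) -> R = T -> T = T
U -> ((Q -> S) -> R) = F -> T = T
Q <-> S = F <-> T = F
U <-> (Q <-> S) = F <-> F = T
S -> R = T -> T = T
(S -> R) <-> S = T <-> T = T
(U <-> (Q <-> S)) ^ ((S -> R) <-> S) = T ^ T = F
~((U <-> (Q <-> S)) ^ ((S -> R) <-> S)) = ~F = T
~((U <-> (Q <-> S)) ^ ((S -> R) <-> S)) <-> U = T <-> F = F
(U -> ((Q -> S) -> R)) <-> (~((U <-> (Q <-> S)) ^ ((S -> R) <-> S)) <-> U) = T <-> F = F
((((R <-> U) | U) -> R) <-> R) -> ((U -> ((Q -> S) -> R)) <-> (~((U <-> (Q <-> S)) ^ ((S -> R) <-> S)) <-> U)) = T -> F = F

F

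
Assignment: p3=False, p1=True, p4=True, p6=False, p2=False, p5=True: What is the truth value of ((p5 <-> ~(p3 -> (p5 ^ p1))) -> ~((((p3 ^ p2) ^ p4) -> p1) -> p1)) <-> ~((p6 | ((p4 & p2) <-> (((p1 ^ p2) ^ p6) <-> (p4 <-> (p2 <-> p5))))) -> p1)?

False

Substituting p3=False, p1=True, p4=True, p6=False, p2=False, p5=True:
p5 ^ p1 = True ^ True = False
p3 -> (p5 ^ p1) = False -> False = True
~(p3 -> (p5 ^ p1)) = ~True = False
p5 <-> ~(p3 -> (p5 ^ p1)) = True <-> False = False
p3 ^ p2 = False ^ False = False
(p3 ^ p2) ^ p4 = False ^ True = True
((p3 ^ p2) ^ p4) -> p1 = True -> True = True
(((p3 ^ p2) ^ p4) -> p1) -> p1 = True -> True = True
~((((p3 ^ p2) ^ p4) -> p1) -> p1) = ~True = False
(p5 <-> ~(p3 -> (p5 ^ p1))) -> ~((((p3 ^ p2) ^ p4) -> p1) -> p1) = False -> False = True
p4 & p2 = True & False = False
p1 ^ p2 = True ^ False = True
(p1 ^ p2) ^ p6 = True ^ False = True
p2 <-> p5 = False <-> True = False
p4 <-> (p2 <-> p5) = True <-> False = False
((p1 ^ p2) ^ p6) <-> (p4 <-> (p2 <-> p5)) = True <-> False = False
(p4 & p2) <-> (((p1 ^ p2) ^ p6) <-> (p4 <-> (p2 <-> p5))) = False <-> False = True
p6 | ((p4 & p2) <-> (((p1 ^ p2) ^ p6) <-> (p4 <-> (p2 <-> p5)))) = False | True = True
(p6 | ((p4 & p2) <-> (((p1 ^ p2) ^ p6) <-> (p4 <-> (p2 <-> p5))))) -> p1 = True -> True = True
~((p6 | ((p4 & p2) <-> (((p1 ^ p2) ^ p6) <-> (p4 <-> (p2 <-> p5))))) -> p1) = ~True = False
((p5 <-> ~(p3 -> (p5 ^ p1))) -> ~((((p3 ^ p2) ^ p4) -> p1) -> p1)) <-> ~((p6 | ((p4 & p2) <-> (((p1 ^ p2) ^ p6) <-> (p4 <-> (p2 <-> p5))))) -> p1) = True <-> False = False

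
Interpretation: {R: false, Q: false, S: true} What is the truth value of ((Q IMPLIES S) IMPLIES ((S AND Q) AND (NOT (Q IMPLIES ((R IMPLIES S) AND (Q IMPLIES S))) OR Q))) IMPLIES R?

true

Q IMPLIES S = false IMPLIES true = true
S AND Q = true AND false = false
R IMPLIES S = false IMPLIES true = true
Q IMPLIES S = false IMPLIES true = true
(R IMPLIES S) AND (Q IMPLIES S) = true AND true = true
Q IMPLIES ((R IMPLIES S) AND (Q IMPLIES S)) = false IMPLIES true = true
NOT (Q IMPLIES ((R IMPLIES S) AND (Q IMPLIES S))) = NOT true = false
NOT (Q IMPLIES ((R IMPLIES S) AND (Q IMPLIES S))) OR Q = false OR false = false
(S AND Q) AND (NOT (Q IMPLIES ((R IMPLIES S) AND (Q IMPLIES S))) OR Q) = false AND false = false
(Q IMPLIES S) IMPLIES ((S AND Q) AND (NOT (Q IMPLIES ((R IMPLIES S) AND (Q IMPLIES S))) OR Q)) = true IMPLIES false = false
((Q IMPLIES S) IMPLIES ((S AND Q) AND (NOT (Q IMPLIES ((R IMPLIES S) AND (Q IMPLIES S))) OR Q))) IMPLIES R = false IMPLIES false = true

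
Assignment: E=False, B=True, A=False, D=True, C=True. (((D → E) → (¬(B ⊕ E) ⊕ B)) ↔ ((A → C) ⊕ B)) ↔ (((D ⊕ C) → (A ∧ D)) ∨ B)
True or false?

False

Substituting E=False, B=True, A=False, D=True, C=True:
D → E = True → False = False
B ⊕ E = True ⊕ False = True
¬(B ⊕ E) = ¬True = False
¬(B ⊕ E) ⊕ B = False ⊕ True = True
(D → E) → (¬(B ⊕ E) ⊕ B) = False → True = True
A → C = False → True = True
(A → C) ⊕ B = True ⊕ True = False
((D → E) → (¬(B ⊕ E) ⊕ B)) ↔ ((A → C) ⊕ B) = True ↔ False = False
D ⊕ C = True ⊕ True = False
A ∧ D = False ∧ True = False
(D ⊕ C) → (A ∧ D) = False → False = True
((D ⊕ C) → (A ∧ D)) ∨ B = True ∨ True = True
(((D → E) → (¬(B ⊕ E) ⊕ B)) ↔ ((A → C) ⊕ B)) ↔ (((D ⊕ C) → (A ∧ D)) ∨ B) = False ↔ True = False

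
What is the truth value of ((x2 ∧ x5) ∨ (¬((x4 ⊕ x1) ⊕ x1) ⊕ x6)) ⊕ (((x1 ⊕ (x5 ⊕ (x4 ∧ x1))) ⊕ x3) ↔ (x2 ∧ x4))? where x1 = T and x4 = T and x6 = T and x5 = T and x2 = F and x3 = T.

F

Substituting x1=T, x4=T, x6=T, x5=T, x2=F, x3=T:
x2 ∧ x5 = F ∧ T = F
x4 ⊕ x1 = T ⊕ T = F
(x4 ⊕ x1) ⊕ x1 = F ⊕ T = T
¬((x4 ⊕ x1) ⊕ x1) = ¬T = F
¬((x4 ⊕ x1) ⊕ x1) ⊕ x6 = F ⊕ T = T
(x2 ∧ x5) ∨ (¬((x4 ⊕ x1) ⊕ x1) ⊕ x6) = F ∨ T = T
x4 ∧ x1 = T ∧ T = T
x5 ⊕ (x4 ∧ x1) = T ⊕ T = F
x1 ⊕ (x5 ⊕ (x4 ∧ x1)) = T ⊕ F = T
(x1 ⊕ (x5 ⊕ (x4 ∧ x1))) ⊕ x3 = T ⊕ T = F
x2 ∧ x4 = F ∧ T = F
((x1 ⊕ (x5 ⊕ (x4 ∧ x1))) ⊕ x3) ↔ (x2 ∧ x4) = F ↔ F = T
((x2 ∧ x5) ∨ (¬((x4 ⊕ x1) ⊕ x1) ⊕ x6)) ⊕ (((x1 ⊕ (x5 ⊕ (x4 ∧ x1))) ⊕ x3) ↔ (x2 ∧ x4)) = T ⊕ T = F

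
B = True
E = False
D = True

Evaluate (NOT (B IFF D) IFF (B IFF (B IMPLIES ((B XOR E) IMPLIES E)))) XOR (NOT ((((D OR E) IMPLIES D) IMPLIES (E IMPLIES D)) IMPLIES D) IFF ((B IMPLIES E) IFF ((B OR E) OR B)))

False

B IFF D = True IFF True = True
NOT (B IFF D) = NOT True = False
B XOR E = True XOR False = True
(B XOR E) IMPLIES E = True IMPLIES False = False
B IMPLIES ((B XOR E) IMPLIES E) = True IMPLIES False = False
B IFF (B IMPLIES ((B XOR E) IMPLIES E)) = True IFF False = False
NOT (B IFF D) IFF (B IFF (B IMPLIES ((B XOR E) IMPLIES E))) = False IFF False = True
D OR E = True OR False = True
(D OR E) IMPLIES D = True IMPLIES True = True
E IMPLIES D = False IMPLIES True = True
((D OR E) IMPLIES D) IMPLIES (E IMPLIES D) = True IMPLIES True = True
(((D OR E) IMPLIES D) IMPLIES (E IMPLIES D)) IMPLIES D = True IMPLIES True = True
NOT ((((D OR E) IMPLIES D) IMPLIES (E IMPLIES D)) IMPLIES D) = NOT True = False
B IMPLIES E = True IMPLIES False = False
B OR E = True OR False = True
(B OR E) OR B = True OR True = True
(B IMPLIES E) IFF ((B OR E) OR B) = False IFF True = False
NOT ((((D OR E) IMPLIES D) IMPLIES (E IMPLIES D)) IMPLIES D) IFF ((B IMPLIES E) IFF ((B OR E) OR B)) = False IFF False = True
(NOT (B IFF D) IFF (B IFF (B IMPLIES ((B XOR E) IMPLIES E)))) XOR (NOT ((((D OR E) IMPLIES D) IMPLIES (E IMPLIES D)) IMPLIES D) IFF ((B IMPLIES E) IFF ((B OR E) OR B))) = True XOR True = False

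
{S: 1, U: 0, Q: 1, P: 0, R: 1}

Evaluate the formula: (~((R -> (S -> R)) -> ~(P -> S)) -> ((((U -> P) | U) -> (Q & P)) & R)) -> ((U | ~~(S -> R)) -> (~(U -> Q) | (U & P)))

S -> R = 1 -> 1 = 1
R -> (S -> R) = 1 -> 1 = 1
P -> S = 0 -> 1 = 1
~(P -> S) = ~1 = 0
(R -> (S -> R)) -> ~(P -> S) = 1 -> 0 = 0
~((R -> (S -> R)) -> ~(P -> S)) = ~0 = 1
U -> P = 0 -> 0 = 1
(U -> P) | U = 1 | 0 = 1
Q & P = 1 & 0 = 0
((U -> P) | U) -> (Q & P) = 1 -> 0 = 0
(((U -> P) | U) -> (Q & P)) & R = 0 & 1 = 0
~((R -> (S -> R)) -> ~(P -> S)) -> ((((U -> P) | U) -> (Q & P)) & R) = 1 -> 0 = 0
S -> R = 1 -> 1 = 1
~(S -> R) = ~1 = 0
~~(S -> R) = ~0 = 1
U | ~~(S -> R) = 0 | 1 = 1
U -> Q = 0 -> 1 = 1
~(U -> Q) = ~1 = 0
U & P = 0 & 0 = 0
~(U -> Q) | (U & P) = 0 | 0 = 0
(U | ~~(S -> R)) -> (~(U -> Q) | (U & P)) = 1 -> 0 = 0
(~((R -> (S -> R)) -> ~(P -> S)) -> ((((U -> P) | U) -> (Q & P)) & R)) -> ((U | ~~(S -> R)) -> (~(U -> Q) | (U & P))) = 0 -> 0 = 1

1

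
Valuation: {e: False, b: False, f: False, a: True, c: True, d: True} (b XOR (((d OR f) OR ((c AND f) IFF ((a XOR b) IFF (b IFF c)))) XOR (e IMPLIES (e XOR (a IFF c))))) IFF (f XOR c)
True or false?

d OR f = True OR False = True
c AND f = True AND False = False
a XOR b = True XOR False = True
b IFF c = False IFF True = False
(a XOR b) IFF (b IFF c) = True IFF False = False
(c AND f) IFF ((a XOR b) IFF (b IFF c)) = False IFF False = True
(d OR f) OR ((c AND f) IFF ((a XOR b) IFF (b IFF c))) = True OR True = True
a IFF c = True IFF True = True
e XOR (a IFF c) = False XOR True = True
e IMPLIES (e XOR (a IFF c)) = False IMPLIES True = True
((d OR f) OR ((c AND f) IFF ((a XOR b) IFF (b IFF c)))) XOR (e IMPLIES (e XOR (a IFF c))) = True XOR True = False
b XOR (((d OR f) OR ((c AND f) IFF ((a XOR b) IFF (b IFF c)))) XOR (e IMPLIES (e XOR (a IFF c)))) = False XOR False = False
f XOR c = False XOR True = True
(b XOR (((d OR f) OR ((c AND f) IFF ((a XOR b) IFF (b IFF c)))) XOR (e IMPLIES (e XOR (a IFF c))))) IFF (f XOR c) = False IFF True = False

False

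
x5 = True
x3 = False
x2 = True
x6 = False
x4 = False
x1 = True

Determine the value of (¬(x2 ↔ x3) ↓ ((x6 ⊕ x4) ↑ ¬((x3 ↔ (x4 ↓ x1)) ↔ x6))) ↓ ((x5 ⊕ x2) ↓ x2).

x2 ↔ x3 = True ↔ False = False
¬(x2 ↔ x3) = ¬False = True
x6 ⊕ x4 = False ⊕ False = False
x4 ↓ x1 = False ↓ True = False
x3 ↔ (x4 ↓ x1) = False ↔ False = True
(x3 ↔ (x4 ↓ x1)) ↔ x6 = True ↔ False = False
¬((x3 ↔ (x4 ↓ x1)) ↔ x6) = ¬False = True
(x6 ⊕ x4) ↑ ¬((x3 ↔ (x4 ↓ x1)) ↔ x6) = False ↑ True = True
¬(x2 ↔ x3) ↓ ((x6 ⊕ x4) ↑ ¬((x3 ↔ (x4 ↓ x1)) ↔ x6)) = True ↓ True = False
x5 ⊕ x2 = True ⊕ True = False
(x5 ⊕ x2) ↓ x2 = False ↓ True = False
(¬(x2 ↔ x3) ↓ ((x6 ⊕ x4) ↑ ¬((x3 ↔ (x4 ↓ x1)) ↔ x6))) ↓ ((x5 ⊕ x2) ↓ x2) = False ↓ False = True

True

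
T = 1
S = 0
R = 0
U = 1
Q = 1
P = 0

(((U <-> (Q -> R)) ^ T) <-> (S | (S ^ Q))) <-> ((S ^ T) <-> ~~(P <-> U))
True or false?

0

Q -> R = 1 -> 0 = 0
U <-> (Q -> R) = 1 <-> 0 = 0
(U <-> (Q -> R)) ^ T = 0 ^ 1 = 1
S ^ Q = 0 ^ 1 = 1
S | (S ^ Q) = 0 | 1 = 1
((U <-> (Q -> R)) ^ T) <-> (S | (S ^ Q)) = 1 <-> 1 = 1
S ^ T = 0 ^ 1 = 1
P <-> U = 0 <-> 1 = 0
~(P <-> U) = ~0 = 1
~~(P <-> U) = ~1 = 0
(S ^ T) <-> ~~(P <-> U) = 1 <-> 0 = 0
(((U <-> (Q -> R)) ^ T) <-> (S | (S ^ Q))) <-> ((S ^ T) <-> ~~(P <-> U)) = 1 <-> 0 = 0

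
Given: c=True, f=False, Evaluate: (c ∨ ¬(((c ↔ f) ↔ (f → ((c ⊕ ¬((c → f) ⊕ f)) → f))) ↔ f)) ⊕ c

False

c ↔ f = True ↔ False = False
c → f = True → False = False
(c → f) ⊕ f = False ⊕ False = False
¬((c → f) ⊕ f) = ¬False = True
c ⊕ ¬((c → f) ⊕ f) = True ⊕ True = False
(c ⊕ ¬((c → f) ⊕ f)) → f = False → False = True
f → ((c ⊕ ¬((c → f) ⊕ f)) → f) = False → True = True
(c ↔ f) ↔ (f → ((c ⊕ ¬((c → f) ⊕ f)) → f)) = False ↔ True = False
((c ↔ f) ↔ (f → ((c ⊕ ¬((c → f) ⊕ f)) → f))) ↔ f = False ↔ False = True
¬(((c ↔ f) ↔ (f → ((c ⊕ ¬((c → f) ⊕ f)) → f))) ↔ f) = ¬True = False
c ∨ ¬(((c ↔ f) ↔ (f → ((c ⊕ ¬((c → f) ⊕ f)) → f))) ↔ f) = True ∨ False = True
(c ∨ ¬(((c ↔ f) ↔ (f → ((c ⊕ ¬((c → f) ⊕ f)) → f))) ↔ f)) ⊕ c = True ⊕ True = False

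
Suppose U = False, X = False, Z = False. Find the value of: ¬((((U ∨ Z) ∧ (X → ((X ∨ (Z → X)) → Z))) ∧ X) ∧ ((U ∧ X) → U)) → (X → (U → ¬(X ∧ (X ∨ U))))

True

U ∨ Z = False ∨ False = False
Z → X = False → False = True
X ∨ (Z → X) = False ∨ True = True
(X ∨ (Z → X)) → Z = True → False = False
X → ((X ∨ (Z → X)) → Z) = False → False = True
(U ∨ Z) ∧ (X → ((X ∨ (Z → X)) → Z)) = False ∧ True = False
((U ∨ Z) ∧ (X → ((X ∨ (Z → X)) → Z))) ∧ X = False ∧ False = False
U ∧ X = False ∧ False = False
(U ∧ X) → U = False → False = True
(((U ∨ Z) ∧ (X → ((X ∨ (Z → X)) → Z))) ∧ X) ∧ ((U ∧ X) → U) = False ∧ True = False
¬((((U ∨ Z) ∧ (X → ((X ∨ (Z → X)) → Z))) ∧ X) ∧ ((U ∧ X) → U)) = ¬False = True
X ∨ U = False ∨ False = False
X ∧ (X ∨ U) = False ∧ False = False
¬(X ∧ (X ∨ U)) = ¬False = True
U → ¬(X ∧ (X ∨ U)) = False → True = True
X → (U → ¬(X ∧ (X ∨ U))) = False → True = True
¬((((U ∨ Z) ∧ (X → ((X ∨ (Z → X)) → Z))) ∧ X) ∧ ((U ∧ X) → U)) → (X → (U → ¬(X ∧ (X ∨ U)))) = True → True = True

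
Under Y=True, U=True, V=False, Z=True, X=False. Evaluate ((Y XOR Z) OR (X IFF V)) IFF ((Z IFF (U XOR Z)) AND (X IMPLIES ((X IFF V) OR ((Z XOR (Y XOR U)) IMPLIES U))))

Y XOR Z = True XOR True = False
X IFF V = False IFF False = True
(Y XOR Z) OR (X IFF V) = False OR True = True
U XOR Z = True XOR True = False
Z IFF (U XOR Z) = True IFF False = False
X IFF V = False IFF False = True
Y XOR U = True XOR True = False
Z XOR (Y XOR U) = True XOR False = True
(Z XOR (Y XOR U)) IMPLIES U = True IMPLIES True = True
(X IFF V) OR ((Z XOR (Y XOR U)) IMPLIES U) = True OR True = True
X IMPLIES ((X IFF V) OR ((Z XOR (Y XOR U)) IMPLIES U)) = False IMPLIES True = True
(Z IFF (U XOR Z)) AND (X IMPLIES ((X IFF V) OR ((Z XOR (Y XOR U)) IMPLIES U))) = False AND True = False
((Y XOR Z) OR (X IFF V)) IFF ((Z IFF (U XOR Z)) AND (X IMPLIES ((X IFF V) OR ((Z XOR (Y XOR U)) IMPLIES U)))) = True IFF False = False

False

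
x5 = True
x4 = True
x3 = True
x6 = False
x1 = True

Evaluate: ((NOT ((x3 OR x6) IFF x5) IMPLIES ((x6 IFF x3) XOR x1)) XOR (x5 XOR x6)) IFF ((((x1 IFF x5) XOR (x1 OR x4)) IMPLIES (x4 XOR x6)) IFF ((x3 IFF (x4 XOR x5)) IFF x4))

True

x3 OR x6 = True OR False = True
(x3 OR x6) IFF x5 = True IFF True = True
NOT ((x3 OR x6) IFF x5) = NOT True = False
x6 IFF x3 = False IFF True = False
(x6 IFF x3) XOR x1 = False XOR True = True
NOT ((x3 OR x6) IFF x5) IMPLIES ((x6 IFF x3) XOR x1) = False IMPLIES True = True
x5 XOR x6 = True XOR False = True
(NOT ((x3 OR x6) IFF x5) IMPLIES ((x6 IFF x3) XOR x1)) XOR (x5 XOR x6) = True XOR True = False
x1 IFF x5 = True IFF True = True
x1 OR x4 = True OR True = True
(x1 IFF x5) XOR (x1 OR x4) = True XOR True = False
x4 XOR x6 = True XOR False = True
((x1 IFF x5) XOR (x1 OR x4)) IMPLIES (x4 XOR x6) = False IMPLIES True = True
x4 XOR x5 = True XOR True = False
x3 IFF (x4 XOR x5) = True IFF False = False
(x3 IFF (x4 XOR x5)) IFF x4 = False IFF True = False
(((x1 IFF x5) XOR (x1 OR x4)) IMPLIES (x4 XOR x6)) IFF ((x3 IFF (x4 XOR x5)) IFF x4) = True IFF False = False
((NOT ((x3 OR x6) IFF x5) IMPLIES ((x6 IFF x3) XOR x1)) XOR (x5 XOR x6)) IFF ((((x1 IFF x5) XOR (x1 OR x4)) IMPLIES (x4 XOR x6)) IFF ((x3 IFF (x4 XOR x5)) IFF x4)) = False IFF False = True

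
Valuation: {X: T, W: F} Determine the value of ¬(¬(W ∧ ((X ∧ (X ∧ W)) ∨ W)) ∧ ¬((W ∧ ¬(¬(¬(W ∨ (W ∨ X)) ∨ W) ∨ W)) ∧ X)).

X ∧ W = T ∧ F = F
X ∧ (X ∧ W) = T ∧ F = F
(X ∧ (X ∧ W)) ∨ W = F ∨ F = F
W ∧ ((X ∧ (X ∧ W)) ∨ W) = F ∧ F = F
¬(W ∧ ((X ∧ (X ∧ W)) ∨ W)) = ¬F = T
W ∨ X = F ∨ T = T
W ∨ (W ∨ X) = F ∨ T = T
¬(W ∨ (W ∨ X)) = ¬T = F
¬(W ∨ (W ∨ X)) ∨ W = F ∨ F = F
¬(¬(W ∨ (W ∨ X)) ∨ W) = ¬F = T
¬(¬(W ∨ (W ∨ X)) ∨ W) ∨ W = T ∨ F = T
¬(¬(¬(W ∨ (W ∨ X)) ∨ W) ∨ W) = ¬T = F
W ∧ ¬(¬(¬(W ∨ (W ∨ X)) ∨ W) ∨ W) = F ∧ F = F
(W ∧ ¬(¬(¬(W ∨ (W ∨ X)) ∨ W) ∨ W)) ∧ X = F ∧ T = F
¬((W ∧ ¬(¬(¬(W ∨ (W ∨ X)) ∨ W) ∨ W)) ∧ X) = ¬F = T
¬(W ∧ ((X ∧ (X ∧ W)) ∨ W)) ∧ ¬((W ∧ ¬(¬(¬(W ∨ (W ∨ X)) ∨ W) ∨ W)) ∧ X) = T ∧ T = T
¬(¬(W ∧ ((X ∧ (X ∧ W)) ∨ W)) ∧ ¬((W ∧ ¬(¬(¬(W ∨ (W ∨ X)) ∨ W) ∨ W)) ∧ X)) = ¬T = F

F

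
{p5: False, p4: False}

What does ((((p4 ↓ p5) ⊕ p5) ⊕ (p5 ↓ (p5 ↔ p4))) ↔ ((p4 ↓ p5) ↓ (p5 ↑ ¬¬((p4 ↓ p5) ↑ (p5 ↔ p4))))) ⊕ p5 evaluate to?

False

p4 ↓ p5 = False ↓ False = True
(p4 ↓ p5) ⊕ p5 = True ⊕ False = True
p5 ↔ p4 = False ↔ False = True
p5 ↓ (p5 ↔ p4) = False ↓ True = False
((p4 ↓ p5) ⊕ p5) ⊕ (p5 ↓ (p5 ↔ p4)) = True ⊕ False = True
p4 ↓ p5 = False ↓ False = True
p4 ↓ p5 = False ↓ False = True
p5 ↔ p4 = False ↔ False = True
(p4 ↓ p5) ↑ (p5 ↔ p4) = True ↑ True = False
¬((p4 ↓ p5) ↑ (p5 ↔ p4)) = ¬False = True
¬¬((p4 ↓ p5) ↑ (p5 ↔ p4)) = ¬True = False
p5 ↑ ¬¬((p4 ↓ p5) ↑ (p5 ↔ p4)) = False ↑ False = True
(p4 ↓ p5) ↓ (p5 ↑ ¬¬((p4 ↓ p5) ↑ (p5 ↔ p4))) = True ↓ True = False
(((p4 ↓ p5) ⊕ p5) ⊕ (p5 ↓ (p5 ↔ p4))) ↔ ((p4 ↓ p5) ↓ (p5 ↑ ¬¬((p4 ↓ p5) ↑ (p5 ↔ p4)))) = True ↔ False = False
((((p4 ↓ p5) ⊕ p5) ⊕ (p5 ↓ (p5 ↔ p4))) ↔ ((p4 ↓ p5) ↓ (p5 ↑ ¬¬((p4 ↓ p5) ↑ (p5 ↔ p4))))) ⊕ p5 = False ⊕ False = False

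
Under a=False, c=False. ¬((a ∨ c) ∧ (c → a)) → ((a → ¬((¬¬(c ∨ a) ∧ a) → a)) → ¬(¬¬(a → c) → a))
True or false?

Substituting a=False, c=False:
a ∨ c = False ∨ False = False
c → a = False → False = True
(a ∨ c) ∧ (c → a) = False ∧ True = False
¬((a ∨ c) ∧ (c → a)) = ¬False = True
c ∨ a = False ∨ False = False
¬(c ∨ a) = ¬False = True
¬¬(c ∨ a) = ¬True = False
¬¬(c ∨ a) ∧ a = False ∧ False = False
(¬¬(c ∨ a) ∧ a) → a = False → False = True
¬((¬¬(c ∨ a) ∧ a) → a) = ¬True = False
a → ¬((¬¬(c ∨ a) ∧ a) → a) = False → False = True
a → c = False → False = True
¬(a → c) = ¬True = False
¬¬(a → c) = ¬False = True
¬¬(a → c) → a = True → False = False
¬(¬¬(a → c) → a) = ¬False = True
(a → ¬((¬¬(c ∨ a) ∧ a) → a)) → ¬(¬¬(a → c) → a) = True → True = True
¬((a ∨ c) ∧ (c → a)) → ((a → ¬((¬¬(c ∨ a) ∧ a) → a)) → ¬(¬¬(a → c) → a)) = True → True = True

True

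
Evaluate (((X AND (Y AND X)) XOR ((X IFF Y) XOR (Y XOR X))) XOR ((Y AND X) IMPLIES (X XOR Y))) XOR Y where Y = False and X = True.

Y AND X = False AND True = False
X AND (Y AND X) = True AND False = False
X IFF Y = True IFF False = False
Y XOR X = False XOR True = True
(X IFF Y) XOR (Y XOR X) = False XOR True = True
(X AND (Y AND X)) XOR ((X IFF Y) XOR (Y XOR X)) = False XOR True = True
Y AND X = False AND True = False
X XOR Y = True XOR False = True
(Y AND X) IMPLIES (X XOR Y) = False IMPLIES True = True
((X AND (Y AND X)) XOR ((X IFF Y) XOR (Y XOR X))) XOR ((Y AND X) IMPLIES (X XOR Y)) = True XOR True = False
(((X AND (Y AND X)) XOR ((X IFF Y) XOR (Y XOR X))) XOR ((Y AND X) IMPLIES (X XOR Y))) XOR Y = False XOR False = False

False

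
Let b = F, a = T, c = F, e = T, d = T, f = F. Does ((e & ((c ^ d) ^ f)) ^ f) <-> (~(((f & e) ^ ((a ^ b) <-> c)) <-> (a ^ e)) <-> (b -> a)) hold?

c ^ d = F ^ T = T
(c ^ d) ^ f = T ^ F = T
e & ((c ^ d) ^ f) = T & T = T
(e & ((c ^ d) ^ f)) ^ f = T ^ F = T
f & e = F & T = F
a ^ b = T ^ F = T
(a ^ b) <-> c = T <-> F = F
(f & e) ^ ((a ^ b) <-> c) = F ^ F = F
a ^ e = T ^ T = F
((f & e) ^ ((a ^ b) <-> c)) <-> (a ^ e) = F <-> F = T
~(((f & e) ^ ((a ^ b) <-> c)) <-> (a ^ e)) = ~T = F
b -> a = F -> T = T
~(((f & e) ^ ((a ^ b) <-> c)) <-> (a ^ e)) <-> (b -> a) = F <-> T = F
((e & ((c ^ d) ^ f)) ^ f) <-> (~(((f & e) ^ ((a ^ b) <-> c)) <-> (a ^ e)) <-> (b -> a)) = T <-> F = F

F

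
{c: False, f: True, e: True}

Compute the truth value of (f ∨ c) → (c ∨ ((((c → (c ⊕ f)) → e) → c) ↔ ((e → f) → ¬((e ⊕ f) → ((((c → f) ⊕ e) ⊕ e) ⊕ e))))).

True

f ∨ c = True ∨ False = True
c ⊕ f = False ⊕ True = True
c → (c ⊕ f) = False → True = True
(c → (c ⊕ f)) → e = True → True = True
((c → (c ⊕ f)) → e) → c = True → False = False
e → f = True → True = True
e ⊕ f = True ⊕ True = False
c → f = False → True = True
(c → f) ⊕ e = True ⊕ True = False
((c → f) ⊕ e) ⊕ e = False ⊕ True = True
(((c → f) ⊕ e) ⊕ e) ⊕ e = True ⊕ True = False
(e ⊕ f) → ((((c → f) ⊕ e) ⊕ e) ⊕ e) = False → False = True
¬((e ⊕ f) → ((((c → f) ⊕ e) ⊕ e) ⊕ e)) = ¬True = False
(e → f) → ¬((e ⊕ f) → ((((c → f) ⊕ e) ⊕ e) ⊕ e)) = True → False = False
(((c → (c ⊕ f)) → e) → c) ↔ ((e → f) → ¬((e ⊕ f) → ((((c → f) ⊕ e) ⊕ e) ⊕ e))) = False ↔ False = True
c ∨ ((((c → (c ⊕ f)) → e) → c) ↔ ((e → f) → ¬((e ⊕ f) → ((((c → f) ⊕ e) ⊕ e) ⊕ e)))) = False ∨ True = True
(f ∨ c) → (c ∨ ((((c → (c ⊕ f)) → e) → c) ↔ ((e → f) → ¬((e ⊕ f) → ((((c → f) ⊕ e) ⊕ e) ⊕ e))))) = True → True = True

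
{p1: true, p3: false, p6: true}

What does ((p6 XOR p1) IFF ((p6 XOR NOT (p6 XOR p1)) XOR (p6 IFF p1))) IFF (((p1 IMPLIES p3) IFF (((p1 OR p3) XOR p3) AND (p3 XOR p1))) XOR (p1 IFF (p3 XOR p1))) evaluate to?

false

p6 XOR p1 = true XOR true = false
p6 XOR p1 = true XOR true = false
NOT (p6 XOR p1) = NOT false = true
p6 XOR NOT (p6 XOR p1) = true XOR true = false
p6 IFF p1 = true IFF true = true
(p6 XOR NOT (p6 XOR p1)) XOR (p6 IFF p1) = false XOR true = true
(p6 XOR p1) IFF ((p6 XOR NOT (p6 XOR p1)) XOR (p6 IFF p1)) = false IFF true = false
p1 IMPLIES p3 = true IMPLIES false = false
p1 OR p3 = true OR false = true
(p1 OR p3) XOR p3 = true XOR false = true
p3 XOR p1 = false XOR true = true
((p1 OR p3) XOR p3) AND (p3 XOR p1) = true AND true = true
(p1 IMPLIES p3) IFF (((p1 OR p3) XOR p3) AND (p3 XOR p1)) = false IFF true = false
p3 XOR p1 = false XOR true = true
p1 IFF (p3 XOR p1) = true IFF true = true
((p1 IMPLIES p3) IFF (((p1 OR p3) XOR p3) AND (p3 XOR p1))) XOR (p1 IFF (p3 XOR p1)) = false XOR true = true
((p6 XOR p1) IFF ((p6 XOR NOT (p6 XOR p1)) XOR (p6 IFF p1))) IFF (((p1 IMPLIES p3) IFF (((p1 OR p3) XOR p3) AND (p3 XOR p1))) XOR (p1 IFF (p3 XOR p1))) = false IFF true = false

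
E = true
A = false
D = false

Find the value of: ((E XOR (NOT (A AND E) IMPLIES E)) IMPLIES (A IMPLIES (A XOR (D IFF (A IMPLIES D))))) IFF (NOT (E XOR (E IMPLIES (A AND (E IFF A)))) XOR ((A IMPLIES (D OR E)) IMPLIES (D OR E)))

A AND E = false AND true = false
NOT (A AND E) = NOT false = true
NOT (A AND E) IMPLIES E = true IMPLIES true = true
E XOR (NOT (A AND E) IMPLIES E) = true XOR true = false
A IMPLIES D = false IMPLIES false = true
D IFF (A IMPLIES D) = false IFF true = false
A XOR (D IFF (A IMPLIES D)) = false XOR false = false
A IMPLIES (A XOR (D IFF (A IMPLIES D))) = false IMPLIES false = true
(E XOR (NOT (A AND E) IMPLIES E)) IMPLIES (A IMPLIES (A XOR (D IFF (A IMPLIES D)))) = false IMPLIES true = true
E IFF A = true IFF false = false
A AND (E IFF A) = false AND false = false
E IMPLIES (A AND (E IFF A)) = true IMPLIES false = false
E XOR (E IMPLIES (A AND (E IFF A))) = true XOR false = true
NOT (E XOR (E IMPLIES (A AND (E IFF A)))) = NOT true = false
D OR E = false OR true = true
A IMPLIES (D OR E) = false IMPLIES true = true
D OR E = false OR true = true
(A IMPLIES (D OR E)) IMPLIES (D OR E) = true IMPLIES true = true
NOT (E XOR (E IMPLIES (A AND (E IFF A)))) XOR ((A IMPLIES (D OR E)) IMPLIES (D OR E)) = false XOR true = true
((E XOR (NOT (A AND E) IMPLIES E)) IMPLIES (A IMPLIES (A XOR (D IFF (A IMPLIES D))))) IFF (NOT (E XOR (E IMPLIES (A AND (E IFF A)))) XOR ((A IMPLIES (D OR E)) IMPLIES (D OR E))) = true IFF true = true

true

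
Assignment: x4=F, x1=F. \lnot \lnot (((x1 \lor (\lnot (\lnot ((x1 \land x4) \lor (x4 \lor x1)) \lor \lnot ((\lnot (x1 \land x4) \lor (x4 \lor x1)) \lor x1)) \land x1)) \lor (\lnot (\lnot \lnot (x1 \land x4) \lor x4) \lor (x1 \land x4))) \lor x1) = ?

T

Substituting x4=F, x1=F:
x1 \land x4 = F \land F = F
x4 \lor x1 = F \lor F = F
(x1 \land x4) \lor (x4 \lor x1) = F \lor F = F
\lnot ((x1 \land x4) \lor (x4 \lor x1)) = \lnot F = T
x1 \land x4 = F \land F = F
\lnot (x1 \land x4) = \lnot F = T
x4 \lor x1 = F \lor F = F
\lnot (x1 \land x4) \lor (x4 \lor x1) = T \lor F = T
(\lnot (x1 \land x4) \lor (x4 \lor x1)) \lor x1 = T \lor F = T
\lnot ((\lnot (x1 \land x4) \lor (x4 \lor x1)) \lor x1) = \lnot T = F
\lnot ((x1 \land x4) \lor (x4 \lor x1)) \lor \lnot ((\lnot (x1 \land x4) \lor (x4 \lor x1)) \lor x1) = T \lor F = T
\lnot (\lnot ((x1 \land x4) \lor (x4 \lor x1)) \lor \lnot ((\lnot (x1 \land x4) \lor (x4 \lor x1)) \lor x1)) = \lnot T = F
\lnot (\lnot ((x1 \land x4) \lor (x4 \lor x1)) \lor \lnot ((\lnot (x1 \land x4) \lor (x4 \lor x1)) \lor x1)) \land x1 = F \land F = F
x1 \lor (\lnot (\lnot ((x1 \land x4) \lor (x4 \lor x1)) \lor \lnot ((\lnot (x1 \land x4) \lor (x4 \lor x1)) \lor x1)) \land x1) = F \lor F = F
x1 \land x4 = F \land F = F
\lnot (x1 \land x4) = \lnot F = T
\lnot \lnot (x1 \land x4) = \lnot T = F
\lnot \lnot (x1 \land x4) \lor x4 = F \lor F = F
\lnot (\lnot \lnot (x1 \land x4) \lor x4) = \lnot F = T
x1 \land x4 = F \land F = F
\lnot (\lnot \lnot (x1 \land x4) \lor x4) \lor (x1 \land x4) = T \lor F = T
(x1 \lor (\lnot (\lnot ((x1 \land x4) \lor (x4 \lor x1)) \lor \lnot ((\lnot (x1 \land x4) \lor (x4 \lor x1)) \lor x1)) \land x1)) \lor (\lnot (\lnot \lnot (x1 \land x4) \lor x4) \lor (x1 \land x4)) = F \lor T = T
((x1 \lor (\lnot (\lnot ((x1 \land x4) \lor (x4 \lor x1)) \lor \lnot ((\lnot (x1 \land x4) \lor (x4 \lor x1)) \lor x1)) \land x1)) \lor (\lnot (\lnot \lnot (x1 \land x4) \lor x4) \lor (x1 \land x4))) \lor x1 = T \lor F = T
\lnot (((x1 \lor (\lnot (\lnot ((x1 \land x4) \lor (x4 \lor x1)) \lor \lnot ((\lnot (x1 \land x4) \lor (x4 \lor x1)) \lor x1)) \land x1)) \lor (\lnot (\lnot \lnot (x1 \land x4) \lor x4) \lor (x1 \land x4))) \lor x1) = \lnot T = F
\lnot \lnot (((x1 \lor (\lnot (\lnot ((x1 \land x4) \lor (x4 \lor x1)) \lor \lnot ((\lnot (x1 \land x4) \lor (x4 \lor x1)) \lor x1)) \land x1)) \lor (\lnot (\lnot \lnot (x1 \land x4) \lor x4) \lor (x1 \land x4))) \lor x1) = \lnot F = T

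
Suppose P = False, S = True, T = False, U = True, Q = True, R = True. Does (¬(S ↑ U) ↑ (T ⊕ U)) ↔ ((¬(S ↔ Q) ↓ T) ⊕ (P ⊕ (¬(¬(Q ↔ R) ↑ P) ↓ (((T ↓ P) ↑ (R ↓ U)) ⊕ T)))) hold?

False

Substituting P=False, S=True, T=False, U=True, Q=True, R=True:
S ↑ U = True ↑ True = False
¬(S ↑ U) = ¬False = True
T ⊕ U = False ⊕ True = True
¬(S ↑ U) ↑ (T ⊕ U) = True ↑ True = False
S ↔ Q = True ↔ True = True
¬(S ↔ Q) = ¬True = False
¬(S ↔ Q) ↓ T = False ↓ False = True
Q ↔ R = True ↔ True = True
¬(Q ↔ R) = ¬True = False
¬(Q ↔ R) ↑ P = False ↑ False = True
¬(¬(Q ↔ R) ↑ P) = ¬True = False
T ↓ P = False ↓ False = True
R ↓ U = True ↓ True = False
(T ↓ P) ↑ (R ↓ U) = True ↑ False = True
((T ↓ P) ↑ (R ↓ U)) ⊕ T = True ⊕ False = True
¬(¬(Q ↔ R) ↑ P) ↓ (((T ↓ P) ↑ (R ↓ U)) ⊕ T) = False ↓ True = False
P ⊕ (¬(¬(Q ↔ R) ↑ P) ↓ (((T ↓ P) ↑ (R ↓ U)) ⊕ T)) = False ⊕ False = False
(¬(S ↔ Q) ↓ T) ⊕ (P ⊕ (¬(¬(Q ↔ R) ↑ P) ↓ (((T ↓ P) ↑ (R ↓ U)) ⊕ T))) = True ⊕ False = True
(¬(S ↑ U) ↑ (T ⊕ U)) ↔ ((¬(S ↔ Q) ↓ T) ⊕ (P ⊕ (¬(¬(Q ↔ R) ↑ P) ↓ (((T ↓ P) ↑ (R ↓ U)) ⊕ T)))) = False ↔ True = False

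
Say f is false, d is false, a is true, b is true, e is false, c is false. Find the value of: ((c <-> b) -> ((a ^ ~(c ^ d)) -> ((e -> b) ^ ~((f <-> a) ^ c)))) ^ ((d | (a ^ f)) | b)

0

c <-> b = 0 <-> 1 = 0
c ^ d = 0 ^ 0 = 0
~(c ^ d) = ~0 = 1
a ^ ~(c ^ d) = 1 ^ 1 = 0
e -> b = 0 -> 1 = 1
f <-> a = 0 <-> 1 = 0
(f <-> a) ^ c = 0 ^ 0 = 0
~((f <-> a) ^ c) = ~0 = 1
(e -> b) ^ ~((f <-> a) ^ c) = 1 ^ 1 = 0
(a ^ ~(c ^ d)) -> ((e -> b) ^ ~((f <-> a) ^ c)) = 0 -> 0 = 1
(c <-> b) -> ((a ^ ~(c ^ d)) -> ((e -> b) ^ ~((f <-> a) ^ c))) = 0 -> 1 = 1
a ^ f = 1 ^ 0 = 1
d | (a ^ f) = 0 | 1 = 1
(d | (a ^ f)) | b = 1 | 1 = 1
((c <-> b) -> ((a ^ ~(c ^ d)) -> ((e -> b) ^ ~((f <-> a) ^ c)))) ^ ((d | (a ^ f)) | b) = 1 ^ 1 = 0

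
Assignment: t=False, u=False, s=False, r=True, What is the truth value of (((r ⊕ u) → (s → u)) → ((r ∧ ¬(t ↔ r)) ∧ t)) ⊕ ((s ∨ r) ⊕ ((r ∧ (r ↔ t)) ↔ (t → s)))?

r ⊕ u = True ⊕ False = True
s → u = False → False = True
(r ⊕ u) → (s → u) = True → True = True
t ↔ r = False ↔ True = False
¬(t ↔ r) = ¬False = True
r ∧ ¬(t ↔ r) = True ∧ True = True
(r ∧ ¬(t ↔ r)) ∧ t = True ∧ False = False
((r ⊕ u) → (s → u)) → ((r ∧ ¬(t ↔ r)) ∧ t) = True → False = False
s ∨ r = False ∨ True = True
r ↔ t = True ↔ False = False
r ∧ (r ↔ t) = True ∧ False = False
t → s = False → False = True
(r ∧ (r ↔ t)) ↔ (t → s) = False ↔ True = False
(s ∨ r) ⊕ ((r ∧ (r ↔ t)) ↔ (t → s)) = True ⊕ False = True
(((r ⊕ u) → (s → u)) → ((r ∧ ¬(t ↔ r)) ∧ t)) ⊕ ((s ∨ r) ⊕ ((r ∧ (r ↔ t)) ↔ (t → s))) = False ⊕ True = True

True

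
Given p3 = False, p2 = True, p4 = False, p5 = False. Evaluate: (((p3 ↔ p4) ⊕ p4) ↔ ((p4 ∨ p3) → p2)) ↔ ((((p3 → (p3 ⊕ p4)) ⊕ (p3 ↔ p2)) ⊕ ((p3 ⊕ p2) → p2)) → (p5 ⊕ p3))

p3 ↔ p4 = False ↔ False = True
(p3 ↔ p4) ⊕ p4 = True ⊕ False = True
p4 ∨ p3 = False ∨ False = False
(p4 ∨ p3) → p2 = False → True = True
((p3 ↔ p4) ⊕ p4) ↔ ((p4 ∨ p3) → p2) = True ↔ True = True
p3 ⊕ p4 = False ⊕ False = False
p3 → (p3 ⊕ p4) = False → False = True
p3 ↔ p2 = False ↔ True = False
(p3 → (p3 ⊕ p4)) ⊕ (p3 ↔ p2) = True ⊕ False = True
p3 ⊕ p2 = False ⊕ True = True
(p3 ⊕ p2) → p2 = True → True = True
((p3 → (p3 ⊕ p4)) ⊕ (p3 ↔ p2)) ⊕ ((p3 ⊕ p2) → p2) = True ⊕ True = False
p5 ⊕ p3 = False ⊕ False = False
(((p3 → (p3 ⊕ p4)) ⊕ (p3 ↔ p2)) ⊕ ((p3 ⊕ p2) → p2)) → (p5 ⊕ p3) = False → False = True
(((p3 ↔ p4) ⊕ p4) ↔ ((p4 ∨ p3) → p2)) ↔ ((((p3 → (p3 ⊕ p4)) ⊕ (p3 ↔ p2)) ⊕ ((p3 ⊕ p2) → p2)) → (p5 ⊕ p3)) = True ↔ True = True

True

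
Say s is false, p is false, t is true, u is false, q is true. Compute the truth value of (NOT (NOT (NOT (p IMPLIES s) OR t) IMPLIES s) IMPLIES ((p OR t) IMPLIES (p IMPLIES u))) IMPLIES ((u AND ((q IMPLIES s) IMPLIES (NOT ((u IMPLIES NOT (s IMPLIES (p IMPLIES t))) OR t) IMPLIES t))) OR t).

True

p IMPLIES s = False IMPLIES False = True
NOT (p IMPLIES s) = NOT True = False
NOT (p IMPLIES s) OR t = False OR True = True
NOT (NOT (p IMPLIES s) OR t) = NOT True = False
NOT (NOT (p IMPLIES s) OR t) IMPLIES s = False IMPLIES False = True
NOT (NOT (NOT (p IMPLIES s) OR t) IMPLIES s) = NOT True = False
p OR t = False OR True = True
p IMPLIES u = False IMPLIES False = True
(p OR t) IMPLIES (p IMPLIES u) = True IMPLIES True = True
NOT (NOT (NOT (p IMPLIES s) OR t) IMPLIES s) IMPLIES ((p OR t) IMPLIES (p IMPLIES u)) = False IMPLIES True = True
q IMPLIES s = True IMPLIES False = False
p IMPLIES t = False IMPLIES True = True
s IMPLIES (p IMPLIES t) = False IMPLIES True = True
NOT (s IMPLIES (p IMPLIES t)) = NOT True = False
u IMPLIES NOT (s IMPLIES (p IMPLIES t)) = False IMPLIES False = True
(u IMPLIES NOT (s IMPLIES (p IMPLIES t))) OR t = True OR True = True
NOT ((u IMPLIES NOT (s IMPLIES (p IMPLIES t))) OR t) = NOT True = False
NOT ((u IMPLIES NOT (s IMPLIES (p IMPLIES t))) OR t) IMPLIES t = False IMPLIES True = True
(q IMPLIES s) IMPLIES (NOT ((u IMPLIES NOT (s IMPLIES (p IMPLIES t))) OR t) IMPLIES t) = False IMPLIES True = True
u AND ((q IMPLIES s) IMPLIES (NOT ((u IMPLIES NOT (s IMPLIES (p IMPLIES t))) OR t) IMPLIES t)) = False AND True = False
(u AND ((q IMPLIES s) IMPLIES (NOT ((u IMPLIES NOT (s IMPLIES (p IMPLIES t))) OR t) IMPLIES t))) OR t = False OR True = True
(NOT (NOT (NOT (p IMPLIES s) OR t) IMPLIES s) IMPLIES ((p OR t) IMPLIES (p IMPLIES u))) IMPLIES ((u AND ((q IMPLIES s) IMPLIES (NOT ((u IMPLIES NOT (s IMPLIES (p IMPLIES t))) OR t) IMPLIES t))) OR t) = True IMPLIES True = True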